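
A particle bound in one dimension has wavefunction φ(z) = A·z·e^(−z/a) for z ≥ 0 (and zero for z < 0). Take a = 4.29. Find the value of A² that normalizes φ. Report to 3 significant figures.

We need A² ∫|f|² dz = 1, taking the integral from 0 to ∞.
Carrying out the integral gives A² · a^3/4.
Setting this equal to 1 gives A² = 1/(a^3/4).
With a = 4.29: A² = 0.05066 and A = 0.2251.

A^2 ≈ 0.0507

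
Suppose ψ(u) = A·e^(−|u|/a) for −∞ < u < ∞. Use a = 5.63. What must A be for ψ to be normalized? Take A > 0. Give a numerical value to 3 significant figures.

The normalization condition is ∫|ψ|² du = 1 from −∞ to ∞.
The integral (without the A² prefactor) comes out to a.
Setting this equal to 1 gives A² = 1/(a).
Plugging in a = 5.63 yields A = 0.4214.

A ≈ 0.421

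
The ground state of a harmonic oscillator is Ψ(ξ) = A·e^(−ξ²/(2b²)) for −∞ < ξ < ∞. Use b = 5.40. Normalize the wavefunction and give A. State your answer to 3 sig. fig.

A ≈ 0.323

Require ∫ |Ψ|² dξ = 1 over the whole domain.
With Ψ = A·e^(−ξ²/(2b²)), the integral evaluates to A²·[√(π)·b].
So A² = (√(π)·b)^(−1).
With b = 5.40: A² = 0.1045 and A = 0.3232.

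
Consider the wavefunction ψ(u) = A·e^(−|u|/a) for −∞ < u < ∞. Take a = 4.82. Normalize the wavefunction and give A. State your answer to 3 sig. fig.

A ≈ 0.455

We need A² ∫|f|² du = 1, taking the integral from −∞ to ∞.
Using ∫₀^∞ uⁿ e^(−αu) du = n!/αⁿ⁺¹, the integral (without the A² prefactor) comes out to a.
So A² = (a)^(−1).
With a = 4.82: A² = 0.2075 and A = 0.4555.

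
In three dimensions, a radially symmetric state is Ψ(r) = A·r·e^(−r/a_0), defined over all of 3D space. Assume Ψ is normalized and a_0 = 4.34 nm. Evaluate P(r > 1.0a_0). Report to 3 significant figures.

P ≈ 0.947

P = ∫ |Ψ|² 4πr² dr over r > 1.0a_0.
The full normalization integral is A²·[3·π·a_0^5] = 1, fixing A².
In terms of u = r/a_0 (A², 4π and the length scale all cancel between numerator and denominator), P = [∫_{1.0}^{∞} u^4·e^(-2·u) du] / [∫_{0}^{∞} u^4·e^(-2·u) du].
An antiderivative of u^4·e^(-2·u) is -(u^4/2 + u^3 + 3·u^2/2 + 3·u/2 + 3/4)·e^(-2·u); evaluating from 1.0 to ∞ gives 21·e^(-2)/4, while the full integral is 3/4.
Taking the ratio yields P = 0.9473.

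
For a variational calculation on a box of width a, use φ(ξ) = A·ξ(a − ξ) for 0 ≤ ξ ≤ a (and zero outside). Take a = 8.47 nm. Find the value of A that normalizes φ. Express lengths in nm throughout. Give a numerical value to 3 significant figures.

A ≈ 0.0262 nm^(-5/2)

The normalization condition is ∫|φ|² dξ = 1 from 0 to a.
Expanding the polynomial and integrating term by term, the integral (without the A² prefactor) comes out to a^5/30.
Setting this equal to 1 gives A² = 1/(a^5/30).
Plugging in a = 8.47 yields A = 0.02623.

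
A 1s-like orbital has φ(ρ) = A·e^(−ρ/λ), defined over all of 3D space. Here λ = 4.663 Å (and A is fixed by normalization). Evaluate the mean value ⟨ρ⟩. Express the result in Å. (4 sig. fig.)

⟨ρ⟩ ≈ 6.995 Å

By definition ⟨ρ⟩ = ∫ ρ |φ(ρ)|² 4πρ² dρ.
Using ∫₀^∞ ρⁿ e^(−αρ) dρ = n!/αⁿ⁺¹, the ratio of the moment integral to the normalization integral gives ⟨ρ⟩ = 3·λ/2.
Putting λ = 4.663 gives 6.9945.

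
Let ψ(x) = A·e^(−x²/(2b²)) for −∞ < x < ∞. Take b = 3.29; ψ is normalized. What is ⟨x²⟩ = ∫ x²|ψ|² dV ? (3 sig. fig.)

The expectation value is the |ψ|²-weighted average of x^2: ∫ x^2|ψ|² dx.
Evaluating both integrals, ⟨x²⟩ = b^2/2.
Putting b = 3.29 gives 5.412.

⟨x^2⟩ ≈ 5.41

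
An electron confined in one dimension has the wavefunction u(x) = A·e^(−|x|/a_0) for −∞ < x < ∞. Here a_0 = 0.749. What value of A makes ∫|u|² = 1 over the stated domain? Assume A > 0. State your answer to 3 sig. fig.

A ≈ 1.16

Normalization requires ∫|u|² dx = 1, integrated from −∞ to ∞.
The integral (without the A² prefactor) comes out to a_0.
So A² = (a_0)^(−1).
With a_0 = 0.749: A² = 1.335 and A = 1.155.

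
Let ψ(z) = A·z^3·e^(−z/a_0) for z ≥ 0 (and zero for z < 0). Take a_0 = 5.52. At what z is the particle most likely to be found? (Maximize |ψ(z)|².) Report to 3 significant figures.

Set d/dz [|ψ(z)|²] = 0 and solve for z > 0.
Solving yields z = 3·a_0.
With a_0 = 5.52, the most probable position is 16.56.

z ≈ 16.6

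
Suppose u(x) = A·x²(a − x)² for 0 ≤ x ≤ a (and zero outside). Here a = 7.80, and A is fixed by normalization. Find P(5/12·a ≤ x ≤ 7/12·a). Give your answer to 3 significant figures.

P ≈ 0.395

P = ∫_{5/12·a}^{7/12·a} |u(x)|² dx.
The normalization integral ∫|u|²dx over the whole domain equals a^9/630·A², and A² cancels in the ratio.
In terms of t = x/a (A² and the length scale cancel between numerator and denominator), P = [∫_{5/12}^{7/12} t^4·(1 - t)^4 dt] / [∫_{0}^{1} t^4·(1 - t)^4 dt].
Using ∫ t^4·(1 - t)^4 dt = t^5·(70·t^4 - 315·t^3 + 540·t^2 - 420·t + 126)/630, the numerator is ≈ 0.00062752 and the denominator is 1/630.
Taking the ratio, P = 0.3953.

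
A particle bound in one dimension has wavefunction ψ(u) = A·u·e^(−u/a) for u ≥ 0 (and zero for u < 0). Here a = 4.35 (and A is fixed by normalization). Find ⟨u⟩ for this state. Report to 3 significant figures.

⟨u⟩ ≈ 6.53

⟨u⟩ = ∫ u |ψ|² du over the full domain.
Using ∫₀^∞ uⁿ e^(−αu) du = n!/αⁿ⁺¹, since the A² factors cancel between numerator and denominator, ⟨u⟩ = 3·a/2.
With a = 4.35, ⟨u⟩ = 6.525.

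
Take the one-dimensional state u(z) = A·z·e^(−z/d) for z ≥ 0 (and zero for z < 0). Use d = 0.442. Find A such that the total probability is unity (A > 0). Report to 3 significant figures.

Normalization requires ∫|u|² dz = 1, integrated from 0 to ∞.
Using ∫₀^∞ zⁿ e^(−αz) dz = n!/αⁿ⁺¹, the integral (without the A² prefactor) comes out to d^3/4.
Substituting d = 0.442 gives A² = 46.32, so A = 6.806.

A ≈ 6.81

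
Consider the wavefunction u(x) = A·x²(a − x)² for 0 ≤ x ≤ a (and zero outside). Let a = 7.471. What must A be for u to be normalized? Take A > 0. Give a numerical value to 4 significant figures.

Normalization requires ∫|u|² dx = 1, integrated from 0 to a.
Expanding the polynomial and integrating term by term, carrying out the integral gives A² · a^9/630.
So A² = (a^9/630)^(−1).
Plugging in a = 7.471 yields A = 0.0029476.

A ≈ 0.002948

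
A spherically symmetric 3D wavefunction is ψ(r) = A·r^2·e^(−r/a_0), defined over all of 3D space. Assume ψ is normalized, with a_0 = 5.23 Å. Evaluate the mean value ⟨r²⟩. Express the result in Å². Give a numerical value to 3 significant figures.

The expectation value is the |ψ|²-weighted average of r^2: ∫ r^2|ψ|² 4πr² dr.
Recall ∫₀^∞ r^m e^(−r/β) dr = m!·β^(m+1), the ratio of the moment integral to the normalization integral gives ⟨r²⟩ = 14·a_0^2.
Putting a_0 = 5.23 gives 382.9.

⟨r^2⟩ ≈ 383 Å^2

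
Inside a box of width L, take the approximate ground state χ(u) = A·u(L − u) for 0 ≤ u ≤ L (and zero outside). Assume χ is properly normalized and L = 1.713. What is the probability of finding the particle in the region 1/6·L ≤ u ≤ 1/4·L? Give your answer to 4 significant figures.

P ≈ 0.06802

P = ∫_{1/6·L}^{1/4·L} |χ(u)|² du.
With A² fixed by ∫|χ|² = 1, i.e. A² = (L^5/30)^(−1), substitute and integrate.
Let t = u/L; then A² and the length scale cancel, so P = ∫_{1/6}^{1/4} t^2·(1 - t)^2 dt ÷ ∫_{0}^{1} t^2·(1 - t)^2 dt.
An antiderivative of t^2·(1 - t)^2 is t^3·(6·t^2 - 15·t + 10)/30; evaluating from 1/6 to 1/4 gives ≈ 0.00226739, while the full integral is 1/30.
Evaluating gives P = 0.068022.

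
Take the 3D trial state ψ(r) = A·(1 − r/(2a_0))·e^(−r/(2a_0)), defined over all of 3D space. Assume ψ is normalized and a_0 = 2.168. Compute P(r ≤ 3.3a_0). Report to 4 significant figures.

P ≈ 0.09382

Integrate the radial probability density 4πr²|ψ|² over r ≤ 3.3a_0.
The full normalization integral is A²·[8·π·a_0^3] = 1, fixing A².
In terms of u = r/a_0 (A², 4π and the length scale all cancel between numerator and denominator), P = [∫_{0}^{3.3} u^2·(1 - u/2)^2·e^(-u) du] / [∫_{0}^{∞} u^2·(1 - u/2)^2·e^(-u) du].
Using ∫ u^2·(1 - u/2)^2·e^(-u) du = -(u^4/4 + u^2 + 2·u + 2)·e^(-u), the numerator is ≈ 0.187634 and the denominator is 2.
The region integral divided by the full integral gives P = 0.093817.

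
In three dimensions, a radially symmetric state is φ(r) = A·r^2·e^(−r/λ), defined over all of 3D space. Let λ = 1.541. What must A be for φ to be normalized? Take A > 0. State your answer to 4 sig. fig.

The normalization condition is ∫|φ|² 4πr² dr = 1 from 0 to ∞.
In 3D with spherical symmetry the volume element is 4πr² dr.
Using ∫₀^∞ rⁿ e^(−αr) dr = n!/αⁿ⁺¹, carrying out the integral gives A² · 45·π·λ^7/2.
So A² = (45·π·λ^7/2)^(−1).
With λ = 1.541: A² = 0.00068557 and A = 0.026183.

A ≈ 0.02618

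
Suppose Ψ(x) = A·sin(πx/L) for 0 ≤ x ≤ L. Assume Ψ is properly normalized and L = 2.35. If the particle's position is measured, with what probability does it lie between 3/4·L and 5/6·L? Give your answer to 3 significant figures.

P ≈ 0.0620

|Ψ|² is the probability density, so P = ∫_{3/4·L}^{5/6·L} |Ψ|² dx.
With A² fixed by ∫|Ψ|² = 1, i.e. A² = (L/2)^(−1), substitute and integrate.
Substituting u = x/L, A² and the length scale cancel in the ratio: P = ∫_{3/4}^{5/6} sin(π·u)^2 du / ∫_{0}^{1} sin(π·u)^2 du.
With ∫ sin(π·u)^2 du = u/2 - sin(2·π·u)/(4·π) + C, the region integral is -1/(4·π) + 1/24 + √(3)/(8·π) and the full one is 1/2.
Evaluating gives P = (-6 + π + 3·√(3))/(12·π).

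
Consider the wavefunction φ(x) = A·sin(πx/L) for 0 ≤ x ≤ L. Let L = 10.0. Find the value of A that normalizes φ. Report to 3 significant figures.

A ≈ 0.447

Normalization requires ∫|φ|² dx = 1, integrated from 0 to L.
With φ = A·sin(πx/L), the integral evaluates to A²·[L/2].
Plugging in L = 10.0 yields A = 0.4472.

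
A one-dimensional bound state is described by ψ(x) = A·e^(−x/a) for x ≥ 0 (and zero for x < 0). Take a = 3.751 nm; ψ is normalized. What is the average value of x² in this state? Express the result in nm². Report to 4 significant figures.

⟨x^2⟩ ≈ 7.035 nm^2

The expectation value is the |ψ|²-weighted average of x^2: ∫ x^2|ψ|² dx.
Recall ∫₀^∞ x^m e^(−x/β) dx = m!·β^(m+1), the ratio of the moment integral to the normalization integral gives ⟨x²⟩ = a^2/2.
Putting a = 3.751 gives 7.0350.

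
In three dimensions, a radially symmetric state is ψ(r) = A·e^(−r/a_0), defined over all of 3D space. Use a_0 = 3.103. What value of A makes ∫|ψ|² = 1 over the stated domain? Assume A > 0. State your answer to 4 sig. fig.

A ≈ 0.1032

The normalization condition is ∫|ψ|² 4πr² dr = 1 from 0 to ∞.
(Spherical symmetry: dV = 4πr² dr.)
Using ∫₀^∞ rⁿ e^(−αr) dr = n!/αⁿ⁺¹, ∫|ψ|² 4πr² dr = A²·(π·a_0^3).
Hence A² = 1/[π·a_0^3].
With a_0 = 3.103: A² = 0.010654 and A = 0.10322.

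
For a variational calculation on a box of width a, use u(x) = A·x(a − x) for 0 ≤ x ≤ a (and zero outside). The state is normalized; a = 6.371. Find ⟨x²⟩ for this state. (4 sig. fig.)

The expectation value is the |u|²-weighted average of x^2: ∫ x^2|u|² dx.
Since the A² factors cancel between numerator and denominator, ⟨x²⟩ = 2·a^2/7.
Putting a = 6.371 gives 11.597.

⟨x^2⟩ ≈ 11.60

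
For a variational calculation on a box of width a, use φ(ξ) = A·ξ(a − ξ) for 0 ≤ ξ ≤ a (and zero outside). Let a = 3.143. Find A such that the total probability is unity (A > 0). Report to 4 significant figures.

A ≈ 0.3128

Normalization requires ∫|φ|² dξ = 1, integrated from 0 to a.
With φ = A·ξ(a − ξ), the integral evaluates to A²·[a^5/30].
So A² = (a^5/30)^(−1).
Substituting a = 3.143 gives A² = 0.097814, so A = 0.31275.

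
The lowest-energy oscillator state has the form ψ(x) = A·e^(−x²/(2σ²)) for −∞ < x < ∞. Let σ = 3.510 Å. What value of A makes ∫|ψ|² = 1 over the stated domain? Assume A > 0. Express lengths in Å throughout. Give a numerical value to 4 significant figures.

A ≈ 0.4009 Å^(-1/2)

Normalization requires ∫|ψ|² dx = 1, integrated from −∞ to ∞.
Carrying out the integral gives A² · √(π)·σ.
Hence A² = 1/[√(π)·σ].
With σ = 3.510: A² = 0.16074 and A = 0.40092.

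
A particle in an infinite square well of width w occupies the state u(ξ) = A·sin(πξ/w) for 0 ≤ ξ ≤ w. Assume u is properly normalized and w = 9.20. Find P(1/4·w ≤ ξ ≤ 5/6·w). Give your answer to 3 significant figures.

P ≈ 0.880

|u|² is the probability density, so P = ∫_{1/4·w}^{5/6·w} |u|² dξ.
With A² fixed by ∫|u|² = 1, i.e. A² = (w/2)^(−1), substitute and integrate.
In terms of t = ξ/w (A² and the length scale cancel between numerator and denominator), P = [∫_{1/4}^{5/6} sin(π·t)^2 dt] / [∫_{0}^{1} sin(π·t)^2 dt].
Using ∫ sin(π·t)^2 dt = t/2 - sin(2·π·t)/(4·π), the numerator is √(3)/(8·π) + 1/(4·π) + 7/24 and the denominator is 1/2.
Evaluating gives P = (3·√(3) + 6 + 7·π)/(12·π).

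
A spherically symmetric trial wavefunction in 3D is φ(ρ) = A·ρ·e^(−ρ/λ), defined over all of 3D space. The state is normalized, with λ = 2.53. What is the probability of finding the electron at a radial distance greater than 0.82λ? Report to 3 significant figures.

P = ∫ |φ|² 4πρ² dρ over ρ > 0.82λ.
Normalization gives A² = 1/(3·π·λ^5).
Substituting u = ρ/λ, A², 4π and the length scale all cancel in the ratio: P = ∫_{0.82}^{∞} u^4·e^(-2·u) du / ∫_{0}^{∞} u^4·e^(-2·u) du.
Using ∫ u^4·e^(-2·u) du = -(u^4/2 + u^3 + 3·u^2/2 + 3·u/2 + 3/4)·e^(-2·u), the numerator is ≈ 0.73053 and the denominator is 3/4.
This evaluates to P = 0.9740.

P ≈ 0.974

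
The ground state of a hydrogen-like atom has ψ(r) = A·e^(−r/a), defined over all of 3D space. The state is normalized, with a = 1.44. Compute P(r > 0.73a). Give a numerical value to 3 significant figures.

P = ∫ |ψ|² 4πr² dr over r > 0.73a.
A² is fixed by ∫₀^∞ 4πr²|ψ|² dr = 1, i.e. A² = (π·a^3)^(−1).
Substituting u = r/a, A², 4π and the length scale all cancel in the ratio: P = ∫_{0.73}^{∞} u^2·e^(-2·u) du / ∫_{0}^{∞} u^2·e^(-2·u) du.
An antiderivative of u^2·e^(-2·u) is -(2·u^2 + 2·u + 1)·e^(-2·u)/4; evaluating from 0.73 to ∞ gives ≈ 0.20470, while the full integral is 1/4.
Taking the ratio yields P = 0.8188.

P ≈ 0.819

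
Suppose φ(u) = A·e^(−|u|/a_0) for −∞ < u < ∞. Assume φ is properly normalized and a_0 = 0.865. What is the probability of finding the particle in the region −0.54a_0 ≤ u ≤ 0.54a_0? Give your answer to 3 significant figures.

The probability is P = ∫ |φ|² du over [−0.54a_0, 0.54a_0].
The normalization integral ∫|φ|²du over the whole domain equals a_0·A², and A² cancels in the ratio.
Both integrals are even about u = 0, so only the u ≥ 0 halves are needed (the factors of 2 cancel). In terms of t = u/a_0 (A² and the length scale cancel between numerator and denominator), P = [∫_{0}^{0.54} e^(-2·t) dt] / [∫_{0}^{∞} e^(-2·t) dt].
With ∫ e^(-2·t) dt = -e^(-2·t)/2 + C, the region integral is 1/2 - e^(-27/25)/2 and the full one is 1/2.
Taking the ratio, P = 0.6604.

P ≈ 0.660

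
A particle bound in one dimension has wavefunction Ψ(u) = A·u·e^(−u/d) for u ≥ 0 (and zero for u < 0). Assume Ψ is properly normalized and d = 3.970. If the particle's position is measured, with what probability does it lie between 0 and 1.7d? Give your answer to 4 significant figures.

The probability is P = ∫ |Ψ|² du over [0, 1.7d].
Since A² = 1/(d^3/4), this is the region integral divided by the full normalization integral.
Substituting t = u/d, A² and the length scale cancel in the ratio: P = ∫_{0}^{1.7} t^2·e^(-2·t) dt / ∫_{0}^{∞} t^2·e^(-2·t) dt.
An antiderivative of t^2·e^(-2·t) is -(2·t^2 + 2·t + 1)·e^(-2·t)/4; evaluating from 0 to 1.7 gives 1/4 - 509·e^(-17/5)/200, while the full integral is 1/4.
The result is P = 0.66026.

P ≈ 0.6603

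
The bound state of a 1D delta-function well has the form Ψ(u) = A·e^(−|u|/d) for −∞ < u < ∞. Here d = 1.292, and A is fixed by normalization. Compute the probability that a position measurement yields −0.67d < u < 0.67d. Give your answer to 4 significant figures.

P = ∫_{−0.67d}^{0.67d} |Ψ(u)|² du.
The normalization integral ∫|Ψ|²du over the whole domain equals d·A², and A² cancels in the ratio.
Both integrals are even about u = 0, so only the u ≥ 0 halves are needed (the factors of 2 cancel). Let t = u/d; then A² and the length scale cancel, so P = ∫_{0}^{0.67} e^(-2·t) dt ÷ ∫_{0}^{∞} e^(-2·t) dt.
Using ∫ e^(-2·t) dt = -e^(-2·t)/2, the numerator is 1/2 - e^(-67/50)/2 and the denominator is 1/2.
Taking the ratio, P = 0.73815.

P ≈ 0.7382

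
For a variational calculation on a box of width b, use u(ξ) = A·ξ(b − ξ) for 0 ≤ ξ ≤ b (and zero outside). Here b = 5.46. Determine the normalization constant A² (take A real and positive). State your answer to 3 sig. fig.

Require ∫ |u|² dξ = 1 over the whole domain.
Expanding the polynomial and integrating term by term, the integral (without the A² prefactor) comes out to b^5/30.
Plugging in b = 5.46 yields A = 0.07863.

A^2 ≈ 0.00618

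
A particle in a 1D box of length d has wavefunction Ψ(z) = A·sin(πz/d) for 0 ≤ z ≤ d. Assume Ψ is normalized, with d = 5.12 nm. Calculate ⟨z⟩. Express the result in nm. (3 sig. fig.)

⟨z⟩ = ∫ z |Ψ|² dz over the full domain.
Since the A² factors cancel between numerator and denominator, ⟨z⟩ = d/2.
With d = 5.12, ⟨z⟩ = 2.560.

⟨z⟩ ≈ 2.56 nm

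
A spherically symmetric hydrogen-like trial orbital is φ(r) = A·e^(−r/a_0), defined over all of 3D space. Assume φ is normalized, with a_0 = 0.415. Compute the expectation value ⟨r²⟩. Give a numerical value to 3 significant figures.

⟨r^2⟩ ≈ 0.517

The expectation value is the |φ|²-weighted average of r^2: ∫ r^2|φ|² 4πr² dr.
Since the A² factors cancel between numerator and denominator, ⟨r²⟩ = 3·a_0^2.
Putting a_0 = 0.415 gives 0.5167.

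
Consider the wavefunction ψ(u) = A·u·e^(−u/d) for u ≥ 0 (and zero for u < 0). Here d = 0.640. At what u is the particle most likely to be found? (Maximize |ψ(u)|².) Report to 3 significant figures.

u ≈ 0.640

The maximum of |ψ(u)|² occurs where its derivative vanishes.
This gives u = d.
With d = 0.640, the most probable position is 0.6400.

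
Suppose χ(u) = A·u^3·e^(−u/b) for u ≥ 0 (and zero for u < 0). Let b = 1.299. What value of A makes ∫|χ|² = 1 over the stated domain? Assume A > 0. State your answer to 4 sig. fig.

A ≈ 0.1688

The normalization condition is ∫|χ|² du = 1 from 0 to ∞.
With χ = A·u^3·e^(−u/b), the integral evaluates to A²·[45·b^7/8].
Plugging in b = 1.299 yields A = 0.16877.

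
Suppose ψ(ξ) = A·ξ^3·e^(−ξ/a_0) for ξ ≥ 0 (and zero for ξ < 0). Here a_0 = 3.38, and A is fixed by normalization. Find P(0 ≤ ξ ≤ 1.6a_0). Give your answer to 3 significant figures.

P ≈ 0.0446

The probability is P = ∫ |ψ|² dξ over [0, 1.6a_0].
With A² fixed by ∫|ψ|² = 1, i.e. A² = (45·a_0^7/8)^(−1), substitute and integrate.
In terms of u = ξ/a_0 (A² and the length scale cancel between numerator and denominator), P = [∫_{0}^{1.6} u^6·e^(-2·u) du] / [∫_{0}^{∞} u^6·e^(-2·u) du].
Using ∫ u^6·e^(-2·u) du = -(4·u^6 + 12·u^5 + 30·u^4 + 60·u^3 + 90·u^2 + 90·u + 45)·e^(-2·u)/8, the numerator is ≈ 0.25098 and the denominator is 45/8.
This works out to P = 0.04462.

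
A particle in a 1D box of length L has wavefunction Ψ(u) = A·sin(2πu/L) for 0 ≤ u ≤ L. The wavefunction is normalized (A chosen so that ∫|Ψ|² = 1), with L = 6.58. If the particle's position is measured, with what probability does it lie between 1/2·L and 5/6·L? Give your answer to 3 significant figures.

|Ψ|² is the probability density, so P = ∫_{1/2·L}^{5/6·L} |Ψ|² du.
With A² fixed by ∫|Ψ|² = 1, i.e. A² = (L/2)^(−1), substitute and integrate.
In terms of t = u/L (A² and the length scale cancel between numerator and denominator), P = [∫_{1/2}^{5/6} sin(2·π·t)^2 dt] / [∫_{0}^{1} sin(2·π·t)^2 dt].
With ∫ sin(2·π·t)^2 dt = t/2 - sin(4·π·t)/(8·π) + C, the region integral is √(3)/(16·π) + 1/6 and the full one is 1/2.
Evaluating gives P = (√(3)/8 + π/3)/π.

P ≈ 0.402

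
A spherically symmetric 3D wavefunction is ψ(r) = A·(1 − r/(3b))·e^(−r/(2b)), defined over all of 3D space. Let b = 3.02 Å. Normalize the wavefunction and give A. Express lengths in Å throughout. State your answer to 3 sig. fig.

The normalization condition is ∫|ψ|² 4πr² dr = 1 from 0 to ∞.
The angular integral contributes 4π, leaving ∫₀^∞ r²|ψ|² dr.
With ψ = A·(1 − r/(3b))·e^(−r/(2b)), the integral evaluates to A²·[8·π·b^3/3].
So A² = (8·π·b^3/3)^(−1).
With b = 3.02: A² = 0.004334 and A = 0.06583.

A ≈ 0.0658 Å^(-3/2)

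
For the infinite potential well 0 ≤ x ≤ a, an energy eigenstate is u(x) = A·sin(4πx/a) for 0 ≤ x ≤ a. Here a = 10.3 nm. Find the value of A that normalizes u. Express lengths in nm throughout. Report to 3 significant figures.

We need A² ∫|f|² dx = 1, taking the integral from 0 to a.
∫|u|² dx = A²·(a/2).
So A² = (a/2)^(−1).
Plugging in a = 10.3 yields A = 0.4407.

A ≈ 0.441 nm^(-1/2)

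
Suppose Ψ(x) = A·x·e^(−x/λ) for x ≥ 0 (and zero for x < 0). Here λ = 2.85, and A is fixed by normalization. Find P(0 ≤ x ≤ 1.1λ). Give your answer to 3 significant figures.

P = ∫_{0}^{1.1λ} |Ψ(x)|² dx.
The normalization integral ∫|Ψ|²dx over the whole domain equals λ^3/4·A², and A² cancels in the ratio.
Let u = x/λ; then A² and the length scale cancel, so P = ∫_{0}^{1.1} u^2·e^(-2·u) du ÷ ∫_{0}^{∞} u^2·e^(-2·u) du.
An antiderivative of u^2·e^(-2·u) is -(2·u^2 + 2·u + 1)·e^(-2·u)/4; evaluating from 0 to 1.1 gives 1/4 - 281·e^(-11/5)/200, while the full integral is 1/4.
The result is P = 0.3773.

P ≈ 0.377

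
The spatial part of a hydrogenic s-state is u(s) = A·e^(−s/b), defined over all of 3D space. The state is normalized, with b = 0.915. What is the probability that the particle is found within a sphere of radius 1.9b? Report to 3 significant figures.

Integrate the radial probability density 4πs²|u|² over s ≤ 1.9b.
A² is fixed by ∫₀^∞ 4πs²|u|² ds = 1, i.e. A² = (π·b^3)^(−1).
Let t = s/b; then A², 4π and the length scale all cancel, so P = ∫_{0}^{1.9} t^2·e^(-2·t) dt ÷ ∫_{0}^{∞} t^2·e^(-2·t) dt.
With ∫ t^2·e^(-2·t) dt = -(2·t^2 + 2·t + 1)·e^(-2·t)/4 + C, the region integral is 1/4 - 601·e^(-19/5)/200 and the full one is 1/4.
Taking the ratio yields P = 0.7311.

P ≈ 0.731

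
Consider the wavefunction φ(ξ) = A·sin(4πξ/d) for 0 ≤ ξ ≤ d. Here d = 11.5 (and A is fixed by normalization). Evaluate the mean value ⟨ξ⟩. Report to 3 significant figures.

⟨ξ⟩ = ∫ ξ |φ|² dξ over the full domain.
The ratio of the moment integral to the normalization integral gives ⟨ξ⟩ = d/2.
With d = 11.5, ⟨ξ⟩ = 5.750.

⟨ξ⟩ ≈ 5.75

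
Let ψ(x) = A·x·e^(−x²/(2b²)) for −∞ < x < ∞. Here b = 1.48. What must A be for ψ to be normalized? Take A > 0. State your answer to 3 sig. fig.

A ≈ 0.590

We need A² ∫|f|² dx = 1, taking the integral from −∞ to ∞.
With ψ = A·x·e^(−x²/(2b²)), the integral evaluates to A²·[√(π)·b^3/2].
Hence A² = 1/[√(π)·b^3/2].
Substituting b = 1.48 gives A² = 0.3481, so A = 0.5900.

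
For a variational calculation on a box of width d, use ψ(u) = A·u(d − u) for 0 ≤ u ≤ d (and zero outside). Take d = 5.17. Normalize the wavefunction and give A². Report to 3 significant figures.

Normalization requires ∫|ψ|² du = 1, integrated from 0 to d.
Expanding the polynomial and integrating term by term, with ψ = A·u(d − u), the integral evaluates to A²·[d^5/30].
Setting this equal to 1 gives A² = 1/(d^5/30).
Substituting d = 5.17 gives A² = 0.008122, so A = 0.09012.

A^2 ≈ 0.00812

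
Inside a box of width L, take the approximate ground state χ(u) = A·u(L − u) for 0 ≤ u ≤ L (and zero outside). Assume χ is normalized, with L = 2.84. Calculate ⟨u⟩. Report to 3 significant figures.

⟨u⟩ ≈ 1.42

The expectation value is the |χ|²-weighted average of u: ∫ u|χ|² du.
Expanding the polynomial and integrating term by term, since the A² factors cancel between numerator and denominator, ⟨u⟩ = L/2.
Putting L = 2.84 gives 1.420.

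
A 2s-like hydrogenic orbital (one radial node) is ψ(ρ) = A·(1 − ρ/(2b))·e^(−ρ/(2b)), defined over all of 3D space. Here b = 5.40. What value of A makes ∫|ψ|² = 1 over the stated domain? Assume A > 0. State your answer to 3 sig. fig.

A ≈ 0.0159

The normalization condition is ∫|ψ|² 4πρ² dρ = 1 from 0 to ∞.
∫|ψ|² 4πρ² dρ = A²·(8·π·b^3).
Hence A² = 1/[8·π·b^3].
Plugging in b = 5.40 yields A = 0.01590.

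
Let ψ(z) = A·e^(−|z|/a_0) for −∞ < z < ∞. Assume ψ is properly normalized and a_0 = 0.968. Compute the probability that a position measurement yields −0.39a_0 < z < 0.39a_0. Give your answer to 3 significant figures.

|ψ|² is the probability density, so P = ∫_{−0.39a_0}^{0.39a_0} |ψ|² dz.
The normalization integral ∫|ψ|²dz over the whole domain equals a_0·A², and A² cancels in the ratio.
By symmetry take twice the z ≥ 0 contribution in numerator and denominator; the 2's cancel. Let u = z/a_0; then A² and the length scale cancel, so P = ∫_{0}^{0.39} e^(-2·u) du ÷ ∫_{0}^{∞} e^(-2·u) du.
Using ∫ e^(-2·u) du = -e^(-2·u)/2, the numerator is 1/2 - e^(-39/50)/2 and the denominator is 1/2.
The result is P = 0.5416.

P ≈ 0.542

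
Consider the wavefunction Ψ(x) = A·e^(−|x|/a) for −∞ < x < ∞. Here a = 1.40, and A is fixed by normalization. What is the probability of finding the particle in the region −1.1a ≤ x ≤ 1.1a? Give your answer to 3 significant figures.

P ≈ 0.889

P = ∫_{−1.1a}^{1.1a} |Ψ(x)|² dx.
Since A² = 1/(a), this is the region integral divided by the full normalization integral.
Both integrals are even about x = 0, so only the x ≥ 0 halves are needed (the factors of 2 cancel). Substituting u = x/a, A² and the length scale cancel in the ratio: P = ∫_{0}^{1.1} e^(-2·u) du / ∫_{0}^{∞} e^(-2·u) du.
An antiderivative of e^(-2·u) is -e^(-2·u)/2; evaluating from 0 to 1.1 gives 1/2 - e^(-11/5)/2, while the full integral is 1/2.
This works out to P = 0.8892.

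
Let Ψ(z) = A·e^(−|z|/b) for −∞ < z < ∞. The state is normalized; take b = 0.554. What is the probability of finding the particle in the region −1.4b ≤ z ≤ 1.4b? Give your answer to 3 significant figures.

P ≈ 0.939

P = ∫_{−1.4b}^{1.4b} |Ψ(z)|² dz.
Since A² = 1/(b), this is the region integral divided by the full normalization integral.
Both integrals are even about z = 0, so only the z ≥ 0 halves are needed (the factors of 2 cancel). Let u = z/b; then A² and the length scale cancel, so P = ∫_{0}^{1.4} e^(-2·u) du ÷ ∫_{0}^{∞} e^(-2·u) du.
Using ∫ e^(-2·u) du = -e^(-2·u)/2, the numerator is 1/2 - e^(-14/5)/2 and the denominator is 1/2.
Evaluating gives P = 0.9392.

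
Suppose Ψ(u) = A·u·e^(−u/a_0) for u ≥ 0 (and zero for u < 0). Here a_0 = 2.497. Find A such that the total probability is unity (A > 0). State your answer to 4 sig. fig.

A ≈ 0.5069

Require ∫ |Ψ|² du = 1 over the whole domain.
Carrying out the integral gives A² · a_0^3/4.
So A² = (a_0^3/4)^(−1).
Substituting a_0 = 2.497 gives A² = 0.25692, so A = 0.50688.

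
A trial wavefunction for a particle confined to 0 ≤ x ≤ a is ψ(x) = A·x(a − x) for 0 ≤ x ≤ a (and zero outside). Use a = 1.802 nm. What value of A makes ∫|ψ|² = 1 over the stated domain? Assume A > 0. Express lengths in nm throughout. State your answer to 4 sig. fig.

Normalization requires ∫|ψ|² dx = 1, integrated from 0 to a.
The integral (without the A² prefactor) comes out to a^5/30.
Setting this equal to 1 gives A² = 1/(a^5/30).
With a = 1.802: A² = 1.5789 and A = 1.2565.

A ≈ 1.257 nm^(-5/2)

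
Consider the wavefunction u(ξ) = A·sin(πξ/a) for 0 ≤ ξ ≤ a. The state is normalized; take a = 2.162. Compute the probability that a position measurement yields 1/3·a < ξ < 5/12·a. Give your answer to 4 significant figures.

The probability is P = ∫ |u|² dξ over [1/3·a, 5/12·a].
Since A² = 1/(a/2), this is the region integral divided by the full normalization integral.
Substituting t = ξ/a, A² and the length scale cancel in the ratio: P = ∫_{1/3}^{5/12} sin(π·t)^2 dt / ∫_{0}^{1} sin(π·t)^2 dt.
An antiderivative of sin(π·t)^2 is t/2 - sin(2·π·t)/(4·π); evaluating from 1/3 to 5/12 gives -1/(8·π) + 1/24 + √(3)/(8·π), while the full integral is 1/2.
Taking the ratio, P = (-3 + π + 3·√(3))/(12·π).

P ≈ 0.1416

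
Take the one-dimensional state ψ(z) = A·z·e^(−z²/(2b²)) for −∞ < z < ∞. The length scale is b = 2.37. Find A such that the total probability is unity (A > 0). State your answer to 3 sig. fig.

A ≈ 0.291

Normalization requires ∫|ψ|² dz = 1, integrated from −∞ to ∞.
Differentiating ∫e^(−αz²) dz = √(π/α) under α to get the higher moments, with ψ = A·z·e^(−z²/(2b²)), the integral evaluates to A²·[√(π)·b^3/2].
Setting this equal to 1 gives A² = 1/(√(π)·b^3/2).
Plugging in b = 2.37 yields A = 0.2911.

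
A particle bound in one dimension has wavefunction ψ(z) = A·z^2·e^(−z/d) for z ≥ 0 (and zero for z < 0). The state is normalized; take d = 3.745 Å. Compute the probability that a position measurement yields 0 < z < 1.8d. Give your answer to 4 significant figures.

P ≈ 0.2936

The probability is P = ∫ |ψ|² dz over [0, 1.8d].
The normalization integral ∫|ψ|²dz over the whole domain equals 3·d^5/4·A², and A² cancels in the ratio.
Substituting u = z/d, A² and the length scale cancel in the ratio: P = ∫_{0}^{1.8} u^4·e^(-2·u) du / ∫_{0}^{∞} u^4·e^(-2·u) du.
With ∫ u^4·e^(-2·u) du = -(u^4/2 + u^3 + 3·u^2/2 + 3·u/2 + 3/4)·e^(-2·u) + C, the region integral is ≈ 0.220171 and the full one is 3/4.
The result is P = 0.29356.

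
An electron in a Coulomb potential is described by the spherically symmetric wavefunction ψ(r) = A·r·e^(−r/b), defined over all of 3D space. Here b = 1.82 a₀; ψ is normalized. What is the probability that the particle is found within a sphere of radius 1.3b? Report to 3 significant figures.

P ≈ 0.123

With dV = 4πr²dr, the probability is ∫|ψ|² dV over r ≤ 1.3b.
A² is fixed by ∫₀^∞ 4πr²|ψ|² dr = 1, i.e. A² = (3·π·b^5)^(−1).
Let u = r/b; then A², 4π and the length scale all cancel, so P = ∫_{0}^{1.3} u^4·e^(-2·u) du ÷ ∫_{0}^{∞} u^4·e^(-2·u) du.
An antiderivative of u^4·e^(-2·u) is -(u^4/2 + u^3 + 3·u^2/2 + 3·u/2 + 3/4)·e^(-2·u); evaluating from 0 to 1.3 gives ≈ 0.091932, while the full integral is 3/4.
Taking the ratio yields P = 0.1226.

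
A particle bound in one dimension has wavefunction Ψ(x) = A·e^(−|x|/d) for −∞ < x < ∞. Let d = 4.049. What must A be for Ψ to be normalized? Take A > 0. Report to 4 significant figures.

We need A² ∫|f|² dx = 1, taking the integral from −∞ to ∞.
Recall ∫₀^∞ x^m e^(−x/β) dx = m!·β^(m+1), ∫|Ψ|² dx = A²·(d).
So A² = (d)^(−1).
Substituting d = 4.049 gives A² = 0.24697, so A = 0.49697.

A ≈ 0.4970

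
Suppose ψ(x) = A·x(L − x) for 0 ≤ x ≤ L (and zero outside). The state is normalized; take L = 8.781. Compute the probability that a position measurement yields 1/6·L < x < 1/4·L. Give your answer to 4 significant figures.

|ψ|² is the probability density, so P = ∫_{1/6·L}^{1/4·L} |ψ|² dx.
Since A² = 1/(L^5/30), this is the region integral divided by the full normalization integral.
Let u = x/L; then A² and the length scale cancel, so P = ∫_{1/6}^{1/4} u^2·(1 - u)^2 du ÷ ∫_{0}^{1} u^2·(1 - u)^2 du.
An antiderivative of u^2·(1 - u)^2 is u^3·(6·u^2 - 15·u + 10)/30; evaluating from 1/6 to 1/4 gives ≈ 0.00226739, while the full integral is 1/30.
This works out to P = 0.068022.

P ≈ 0.06802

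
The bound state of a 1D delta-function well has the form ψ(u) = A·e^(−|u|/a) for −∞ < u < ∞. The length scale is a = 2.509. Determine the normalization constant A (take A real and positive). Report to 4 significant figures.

A ≈ 0.6313

The normalization condition is ∫|ψ|² du = 1 from −∞ to ∞.
Recall ∫₀^∞ u^m e^(−u/β) du = m!·β^(m+1), the integral (without the A² prefactor) comes out to a.
Plugging in a = 2.509 yields A = 0.63132.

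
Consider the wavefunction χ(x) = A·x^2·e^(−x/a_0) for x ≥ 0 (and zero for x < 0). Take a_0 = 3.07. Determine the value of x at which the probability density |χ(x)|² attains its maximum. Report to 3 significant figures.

Differentiate |χ(x)|² with respect to x and set to zero.
This gives x = 2·a_0.
With a_0 = 3.07, the most probable position is 6.140.

x ≈ 6.14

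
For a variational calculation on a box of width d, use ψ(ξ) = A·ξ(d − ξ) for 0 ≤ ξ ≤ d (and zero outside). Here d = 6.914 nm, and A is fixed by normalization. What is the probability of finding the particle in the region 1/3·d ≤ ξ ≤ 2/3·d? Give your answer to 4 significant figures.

P ≈ 0.5802

The probability is P = ∫ |ψ|² dξ over [1/3·d, 2/3·d].
The normalization integral ∫|ψ|²dξ over the whole domain equals d^5/30·A², and A² cancels in the ratio.
Substituting u = ξ/d, A² and the length scale cancel in the ratio: P = ∫_{1/3}^{2/3} u^2·(1 - u)^2 du / ∫_{0}^{1} u^2·(1 - u)^2 du.
With ∫ u^2·(1 - u)^2 du = u^3·(6·u^2 - 15·u + 10)/30 + C, the region integral is 47/2430 and the full one is 1/30.
Evaluating gives P = 47/81.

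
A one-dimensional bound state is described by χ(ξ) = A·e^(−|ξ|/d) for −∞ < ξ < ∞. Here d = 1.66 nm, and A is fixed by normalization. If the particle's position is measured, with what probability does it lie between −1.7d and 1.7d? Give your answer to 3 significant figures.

P ≈ 0.967

P = ∫_{−1.7d}^{1.7d} |χ(ξ)|² dξ.
With A² fixed by ∫|χ|² = 1, i.e. A² = (d)^(−1), substitute and integrate.
By symmetry take twice the ξ ≥ 0 contribution in numerator and denominator; the 2's cancel. In terms of u = ξ/d (A² and the length scale cancel between numerator and denominator), P = [∫_{0}^{1.7} e^(-2·u) du] / [∫_{0}^{∞} e^(-2·u) du].
With ∫ e^(-2·u) du = -e^(-2·u)/2 + C, the region integral is 1/2 - e^(-17/5)/2 and the full one is 1/2.
The result is P = 0.9666.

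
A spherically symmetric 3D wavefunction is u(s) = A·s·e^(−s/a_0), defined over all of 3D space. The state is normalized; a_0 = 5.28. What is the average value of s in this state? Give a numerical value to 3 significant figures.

The expectation value is the |u|²-weighted average of s: ∫ s|u|² 4πs² ds.
Using ∫₀^∞ sⁿ e^(−αs) ds = n!/αⁿ⁺¹, evaluating both integrals, ⟨s⟩ = 5·a_0/2.
With a_0 = 5.28, ⟨s⟩ = 13.20.

⟨s⟩ ≈ 13.2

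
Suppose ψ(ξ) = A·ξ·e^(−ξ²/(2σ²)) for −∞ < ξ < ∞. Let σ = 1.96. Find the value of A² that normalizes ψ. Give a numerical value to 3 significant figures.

Normalization requires ∫|ψ|² dξ = 1, integrated from −∞ to ∞.
Using the Gaussian integral ∫_{−∞}^{∞} e^(−αξ²) dξ = √(π/α), carrying out the integral gives A² · √(π)·σ^3/2.
So A² = (√(π)·σ^3/2)^(−1).
Substituting σ = 1.96 gives A² = 0.1499, so A = 0.3871.

A^2 ≈ 0.150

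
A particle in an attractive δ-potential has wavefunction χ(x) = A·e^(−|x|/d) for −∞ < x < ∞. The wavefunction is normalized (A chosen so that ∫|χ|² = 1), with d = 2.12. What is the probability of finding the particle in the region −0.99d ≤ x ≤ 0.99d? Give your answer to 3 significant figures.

P ≈ 0.862

|χ|² is the probability density, so P = ∫_{−0.99d}^{0.99d} |χ|² dx.
Since A² = 1/(d), this is the region integral divided by the full normalization integral.
By symmetry take twice the x ≥ 0 contribution in numerator and denominator; the 2's cancel. Substituting u = x/d, A² and the length scale cancel in the ratio: P = ∫_{0}^{0.99} e^(-2·u) du / ∫_{0}^{∞} e^(-2·u) du.
An antiderivative of e^(-2·u) is -e^(-2·u)/2; evaluating from 0 to 0.99 gives 1/2 - e^(-99/50)/2, while the full integral is 1/2.
Taking the ratio, P = 0.8619.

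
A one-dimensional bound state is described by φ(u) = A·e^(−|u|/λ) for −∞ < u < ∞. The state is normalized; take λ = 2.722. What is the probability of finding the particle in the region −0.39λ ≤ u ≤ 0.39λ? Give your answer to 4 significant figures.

P ≈ 0.5416

The probability is P = ∫ |φ|² du over [−0.39λ, 0.39λ].
The normalization integral ∫|φ|²du over the whole domain equals λ·A², and A² cancels in the ratio.
By symmetry take twice the u ≥ 0 contribution in numerator and denominator; the 2's cancel. Let t = u/λ; then A² and the length scale cancel, so P = ∫_{0}^{0.39} e^(-2·t) dt ÷ ∫_{0}^{∞} e^(-2·t) dt.
Using ∫ e^(-2·t) dt = -e^(-2·t)/2, the numerator is 1/2 - e^(-39/50)/2 and the denominator is 1/2.
Evaluating gives P = 0.54159.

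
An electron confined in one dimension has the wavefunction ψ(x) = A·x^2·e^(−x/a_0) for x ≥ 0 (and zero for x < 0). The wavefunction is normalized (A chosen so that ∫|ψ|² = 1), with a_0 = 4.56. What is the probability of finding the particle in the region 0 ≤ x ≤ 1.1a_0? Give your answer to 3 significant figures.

The probability is P = ∫ |ψ|² dx over [0, 1.1a_0].
With A² fixed by ∫|ψ|² = 1, i.e. A² = (3·a_0^5/4)^(−1), substitute and integrate.
Substituting u = x/a_0, A² and the length scale cancel in the ratio: P = ∫_{0}^{1.1} u^4·e^(-2·u) du / ∫_{0}^{∞} u^4·e^(-2·u) du.
Using ∫ u^4·e^(-2·u) du = -(u^4/2 + u^3 + 3·u^2/2 + 3·u/2 + 3/4)·e^(-2·u), the numerator is ≈ 0.054372 and the denominator is 3/4.
Evaluating gives P = 0.07250.

P ≈ 0.0725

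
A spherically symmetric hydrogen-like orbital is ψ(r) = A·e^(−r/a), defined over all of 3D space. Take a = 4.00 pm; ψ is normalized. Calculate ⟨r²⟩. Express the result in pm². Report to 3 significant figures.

⟨r^2⟩ ≈ 48.0 pm^2

⟨r²⟩ = ∫ r^2 |ψ|² 4πr² dr over the full domain.
With ∫₀^∞ r^4 e^(−αr) dr = 4!/α^5, since the A² factors cancel between numerator and denominator, ⟨r²⟩ = 3·a^2.
Putting a = 4.00 gives 48.00.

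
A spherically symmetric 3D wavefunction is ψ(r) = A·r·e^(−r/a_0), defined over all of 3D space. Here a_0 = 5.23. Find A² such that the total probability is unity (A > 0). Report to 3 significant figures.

A^2 ≈ 0.0000271

The normalization condition is ∫|ψ|² 4πr² dr = 1 from 0 to ∞.
The angular integral contributes 4π, leaving ∫₀^∞ r²|ψ|² dr.
Using ∫₀^∞ rⁿ e^(−αr) dr = n!/αⁿ⁺¹, the integral (without the A² prefactor) comes out to 3·π·a_0^5.
Hence A² = 1/[3·π·a_0^5].
Substituting a_0 = 5.23 gives A² = 0.00002712, so A = 0.005207.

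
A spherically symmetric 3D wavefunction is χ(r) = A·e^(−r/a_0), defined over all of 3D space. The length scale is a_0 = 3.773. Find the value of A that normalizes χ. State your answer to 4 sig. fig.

A ≈ 0.07698

Require ∫ |χ|² 4πr² dr = 1 over the whole domain.
With ∫₀^∞ r^2 e^(−αr) dr = 2!/α^3, with χ = A·e^(−r/a_0), the integral evaluates to A²·[π·a_0^3].
So A² = (π·a_0^3)^(−1).
Plugging in a_0 = 3.773 yields A = 0.076983.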